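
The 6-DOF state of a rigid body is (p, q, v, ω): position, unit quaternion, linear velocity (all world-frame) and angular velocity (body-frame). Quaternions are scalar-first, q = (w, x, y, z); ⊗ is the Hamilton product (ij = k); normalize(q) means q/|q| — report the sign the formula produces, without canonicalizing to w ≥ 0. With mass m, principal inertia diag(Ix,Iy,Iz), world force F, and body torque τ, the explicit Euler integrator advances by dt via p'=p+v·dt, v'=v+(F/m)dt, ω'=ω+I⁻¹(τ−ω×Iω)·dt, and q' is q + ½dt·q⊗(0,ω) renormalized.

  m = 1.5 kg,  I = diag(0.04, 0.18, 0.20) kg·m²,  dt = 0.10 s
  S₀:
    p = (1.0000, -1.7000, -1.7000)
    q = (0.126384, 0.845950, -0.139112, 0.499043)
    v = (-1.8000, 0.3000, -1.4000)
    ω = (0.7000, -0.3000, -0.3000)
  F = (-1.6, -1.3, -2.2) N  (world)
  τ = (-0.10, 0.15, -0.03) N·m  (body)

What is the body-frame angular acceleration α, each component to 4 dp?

precession coupling ω×(Iω) = (0.0018, 0.0336, -0.0294)
angular accel α = (-2.5450, 0.6467, -0.0030)

α = (-2.5450, 0.6467, -0.0030)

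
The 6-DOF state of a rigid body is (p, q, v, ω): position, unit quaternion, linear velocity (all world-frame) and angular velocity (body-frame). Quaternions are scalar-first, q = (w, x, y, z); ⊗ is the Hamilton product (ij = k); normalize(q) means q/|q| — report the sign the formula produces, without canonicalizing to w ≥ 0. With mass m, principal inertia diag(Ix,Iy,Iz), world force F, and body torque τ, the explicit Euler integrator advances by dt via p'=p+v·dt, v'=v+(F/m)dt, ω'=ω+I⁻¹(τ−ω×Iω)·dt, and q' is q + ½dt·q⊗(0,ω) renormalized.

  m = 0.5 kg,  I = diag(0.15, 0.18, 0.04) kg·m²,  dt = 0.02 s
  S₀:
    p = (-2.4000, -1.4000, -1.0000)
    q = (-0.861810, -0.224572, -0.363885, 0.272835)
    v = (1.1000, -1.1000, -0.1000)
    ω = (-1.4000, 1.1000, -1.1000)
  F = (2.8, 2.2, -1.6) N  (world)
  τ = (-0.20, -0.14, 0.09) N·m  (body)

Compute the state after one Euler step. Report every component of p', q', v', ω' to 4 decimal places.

(τ − ω×Iω)/I = (-2.4627, -1.7189, 3.4050)
new body rate ω' = (-1.4493, 1.0656, -1.0319)
q⊗(0,ω) = (0.3859912, 1.3066890, -1.5769892, 0.1915228)
q + ½dt·q⊗(0,ω), renormalized = (-0.8578, -0.2115, -0.3796, 0.2747)
a = F/m = (5.6000, 4.4000, -3.2000)
p' = p + v·dt = (-2.3780, -1.4220, -1.0020)
v + (F/m)dt = (1.2120, -1.0120, -0.1640)

p' = (-2.3780, -1.4220, -1.0020)
q' = (-0.8578, -0.2115, -0.3796, 0.2747)
v' = (1.2120, -1.0120, -0.1640)
ω' = (-1.4493, 1.0656, -1.0319)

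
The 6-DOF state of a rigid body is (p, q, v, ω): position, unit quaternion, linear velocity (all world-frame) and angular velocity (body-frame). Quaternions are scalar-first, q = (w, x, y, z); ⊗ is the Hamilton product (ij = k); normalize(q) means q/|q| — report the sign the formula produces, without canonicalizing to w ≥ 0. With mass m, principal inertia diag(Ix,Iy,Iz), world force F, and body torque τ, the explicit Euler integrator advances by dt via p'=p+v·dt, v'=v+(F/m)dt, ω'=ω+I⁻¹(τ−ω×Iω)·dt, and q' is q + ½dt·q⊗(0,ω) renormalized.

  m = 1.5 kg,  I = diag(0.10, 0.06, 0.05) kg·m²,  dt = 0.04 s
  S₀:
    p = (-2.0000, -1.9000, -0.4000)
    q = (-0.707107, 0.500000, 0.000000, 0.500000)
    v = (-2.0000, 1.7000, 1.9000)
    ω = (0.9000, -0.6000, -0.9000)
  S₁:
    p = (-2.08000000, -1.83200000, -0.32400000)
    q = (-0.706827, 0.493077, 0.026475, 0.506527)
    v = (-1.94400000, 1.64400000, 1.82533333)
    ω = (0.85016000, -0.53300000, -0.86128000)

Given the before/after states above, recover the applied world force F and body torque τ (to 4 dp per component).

rate change Δω = (-0.04984000, 0.06700000, 0.03872000)
ω₀×(Iω₀) = (-0.0054, -0.0405, 0.0216)
applied torque τ = (-0.1300, 0.0600, 0.0700)
velocity change Δv = (0.05600000, -0.05600000, -0.07466667)
F = m·Δv/dt = (2.1000, -2.1000, -2.8000)

F = (2.1000, -2.1000, -2.8000)
τ = (-0.1300, 0.0600, 0.0700)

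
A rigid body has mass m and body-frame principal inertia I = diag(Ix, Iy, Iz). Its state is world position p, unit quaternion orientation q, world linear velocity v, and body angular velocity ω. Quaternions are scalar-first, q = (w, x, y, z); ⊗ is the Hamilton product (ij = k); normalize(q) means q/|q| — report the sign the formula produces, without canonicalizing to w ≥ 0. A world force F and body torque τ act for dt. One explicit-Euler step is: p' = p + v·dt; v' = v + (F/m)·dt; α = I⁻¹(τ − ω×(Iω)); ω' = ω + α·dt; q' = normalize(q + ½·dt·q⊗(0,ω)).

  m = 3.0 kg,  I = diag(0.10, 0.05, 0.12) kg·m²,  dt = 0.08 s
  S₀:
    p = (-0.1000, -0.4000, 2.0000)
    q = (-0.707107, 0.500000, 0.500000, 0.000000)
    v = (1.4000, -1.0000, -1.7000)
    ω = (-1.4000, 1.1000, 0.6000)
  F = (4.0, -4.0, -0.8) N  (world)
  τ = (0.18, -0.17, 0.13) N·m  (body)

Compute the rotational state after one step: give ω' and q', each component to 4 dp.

precession coupling ω×(Iω) = (0.0462, 0.0168, 0.0770)
angular accel α = (1.3380, -3.7360, 0.4417)
ω + α·dt = (-1.2930, 0.8011, 0.6353)
2q̇ = q⊗(0,ω) = (0.1500000, 1.2899498, -1.0778177, 0.8257358)
q' = normalize(q + ½dt·q⊗(0,ω)) = (-0.6991, 0.5500, 0.4556, 0.0329)

ω' = (-1.2930, 0.8011, 0.6353)
q' = (-0.6991, 0.5500, 0.4556, 0.0329)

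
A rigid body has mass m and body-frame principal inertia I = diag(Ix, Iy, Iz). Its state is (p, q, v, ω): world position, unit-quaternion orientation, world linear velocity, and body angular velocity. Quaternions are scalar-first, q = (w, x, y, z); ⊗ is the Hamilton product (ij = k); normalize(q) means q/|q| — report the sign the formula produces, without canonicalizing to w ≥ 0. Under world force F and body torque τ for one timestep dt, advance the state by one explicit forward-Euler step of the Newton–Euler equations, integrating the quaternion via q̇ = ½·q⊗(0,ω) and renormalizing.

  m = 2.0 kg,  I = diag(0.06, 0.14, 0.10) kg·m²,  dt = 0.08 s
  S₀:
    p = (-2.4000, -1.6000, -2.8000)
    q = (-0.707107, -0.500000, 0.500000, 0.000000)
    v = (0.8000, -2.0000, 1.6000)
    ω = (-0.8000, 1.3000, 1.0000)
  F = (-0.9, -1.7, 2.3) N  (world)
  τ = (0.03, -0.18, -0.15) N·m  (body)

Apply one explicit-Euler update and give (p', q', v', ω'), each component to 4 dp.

precession coupling ω×(Iω) = (-0.0520, 0.0320, -0.0832)
angular accel α = (1.3667, -1.5143, -0.6680)
new body rate ω' = (-0.6907, 1.1789, 0.9466)
q⊗(0,ω) = (-1.0500000, 1.0656856, -0.4192391, -0.9571070)
q' = normalize(q + ½dt·q⊗(0,ω)) = (-0.7471, -0.4562, 0.4819, -0.0382)
new position p' = (-2.3360, -1.7600, -2.6720)
v + (F/m)dt = (0.7640, -2.0680, 1.6920)

p' = (-2.3360, -1.7600, -2.6720)
q' = (-0.7471, -0.4562, 0.4819, -0.0382)
v' = (0.7640, -2.0680, 1.6920)
ω' = (-0.6907, 1.1789, 0.9466)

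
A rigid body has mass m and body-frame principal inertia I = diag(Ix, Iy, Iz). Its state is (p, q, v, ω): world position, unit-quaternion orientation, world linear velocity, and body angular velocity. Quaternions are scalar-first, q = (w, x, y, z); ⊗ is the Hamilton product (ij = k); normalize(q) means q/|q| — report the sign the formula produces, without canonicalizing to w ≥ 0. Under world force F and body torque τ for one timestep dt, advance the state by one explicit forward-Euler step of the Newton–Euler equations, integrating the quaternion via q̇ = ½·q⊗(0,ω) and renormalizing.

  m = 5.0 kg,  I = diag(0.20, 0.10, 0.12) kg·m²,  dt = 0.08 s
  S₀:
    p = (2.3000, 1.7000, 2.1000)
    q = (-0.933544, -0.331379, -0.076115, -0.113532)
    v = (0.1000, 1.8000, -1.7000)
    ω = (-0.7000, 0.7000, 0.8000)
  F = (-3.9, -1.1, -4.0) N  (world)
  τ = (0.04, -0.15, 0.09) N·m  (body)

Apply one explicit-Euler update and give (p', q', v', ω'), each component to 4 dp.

ω×(Iω) gyroscopic = (0.0112, -0.0448, 0.0490)
angular accel α = (0.1440, -1.0520, 0.3417)
ω + α·dt = (-0.6885, 0.6158, 0.8273)
q⊗(0,ω) = (-0.0878592, 0.6720612, -0.3089052, -1.0320810)
q' = normalize(q + ½dt·q⊗(0,ω)) = (-0.9358, -0.3041, -0.0884, -0.1546)
a = (-0.7800, -0.2200, -0.8000)
new position p' = (2.3080, 1.8440, 1.9640)
v + (F/m)dt = (0.0376, 1.7824, -1.7640)

p' = (2.3080, 1.8440, 1.9640)
q' = (-0.9358, -0.3041, -0.0884, -0.1546)
v' = (0.0376, 1.7824, -1.7640)
ω' = (-0.6885, 0.6158, 0.8273)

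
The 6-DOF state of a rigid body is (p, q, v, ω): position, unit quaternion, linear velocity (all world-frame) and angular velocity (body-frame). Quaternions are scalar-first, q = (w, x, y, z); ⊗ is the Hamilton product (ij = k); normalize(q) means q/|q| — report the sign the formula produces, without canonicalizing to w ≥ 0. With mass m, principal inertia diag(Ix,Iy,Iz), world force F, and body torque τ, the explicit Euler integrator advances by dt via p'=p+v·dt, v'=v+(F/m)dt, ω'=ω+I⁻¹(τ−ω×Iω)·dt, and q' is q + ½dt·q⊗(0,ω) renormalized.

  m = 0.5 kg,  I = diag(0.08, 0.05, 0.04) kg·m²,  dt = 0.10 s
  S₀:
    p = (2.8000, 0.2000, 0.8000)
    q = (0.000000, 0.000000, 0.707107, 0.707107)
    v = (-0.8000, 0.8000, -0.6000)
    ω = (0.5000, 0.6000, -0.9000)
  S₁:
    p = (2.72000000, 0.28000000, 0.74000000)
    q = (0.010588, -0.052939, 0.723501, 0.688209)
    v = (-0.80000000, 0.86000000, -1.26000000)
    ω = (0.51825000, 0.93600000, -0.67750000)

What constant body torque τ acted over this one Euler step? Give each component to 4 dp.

τ = (0.0200, 0.1500, 0.0800)

rate change Δω = (0.01825000, 0.33600000, 0.22250000)
τ = I·(Δω/dt) + ω₀×(Iω₀) = (0.0200, 0.1500, 0.0800)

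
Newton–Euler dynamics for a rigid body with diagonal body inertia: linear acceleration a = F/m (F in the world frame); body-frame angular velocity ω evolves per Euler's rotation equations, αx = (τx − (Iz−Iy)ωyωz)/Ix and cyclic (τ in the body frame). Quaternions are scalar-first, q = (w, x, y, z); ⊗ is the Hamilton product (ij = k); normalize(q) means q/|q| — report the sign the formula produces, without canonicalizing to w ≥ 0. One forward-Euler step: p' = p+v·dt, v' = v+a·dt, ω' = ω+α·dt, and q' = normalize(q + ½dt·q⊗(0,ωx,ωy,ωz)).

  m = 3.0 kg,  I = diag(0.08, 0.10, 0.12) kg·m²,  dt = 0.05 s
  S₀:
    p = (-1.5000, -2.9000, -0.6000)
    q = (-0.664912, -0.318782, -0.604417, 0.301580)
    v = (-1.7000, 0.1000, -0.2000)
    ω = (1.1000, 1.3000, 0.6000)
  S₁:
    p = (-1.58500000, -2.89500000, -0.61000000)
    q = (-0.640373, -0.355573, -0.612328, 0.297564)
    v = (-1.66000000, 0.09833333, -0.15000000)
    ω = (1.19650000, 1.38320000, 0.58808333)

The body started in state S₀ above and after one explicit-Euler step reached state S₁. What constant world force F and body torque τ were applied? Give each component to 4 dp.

velocity change Δv = (0.04000000, -0.00166667, 0.05000000)
F = m·Δv/dt = (2.4000, -0.1000, 3.0000)
ω₁ − ω₀ = (0.09650000, 0.08320000, -0.01191667)
precession coupling = (0.0156, -0.0264, 0.0286)
I·α + gyro = (0.1700, 0.1400, 0.0000)

F = (2.4000, -0.1000, 3.0000)
τ = (0.1700, 0.1400, 0.0000)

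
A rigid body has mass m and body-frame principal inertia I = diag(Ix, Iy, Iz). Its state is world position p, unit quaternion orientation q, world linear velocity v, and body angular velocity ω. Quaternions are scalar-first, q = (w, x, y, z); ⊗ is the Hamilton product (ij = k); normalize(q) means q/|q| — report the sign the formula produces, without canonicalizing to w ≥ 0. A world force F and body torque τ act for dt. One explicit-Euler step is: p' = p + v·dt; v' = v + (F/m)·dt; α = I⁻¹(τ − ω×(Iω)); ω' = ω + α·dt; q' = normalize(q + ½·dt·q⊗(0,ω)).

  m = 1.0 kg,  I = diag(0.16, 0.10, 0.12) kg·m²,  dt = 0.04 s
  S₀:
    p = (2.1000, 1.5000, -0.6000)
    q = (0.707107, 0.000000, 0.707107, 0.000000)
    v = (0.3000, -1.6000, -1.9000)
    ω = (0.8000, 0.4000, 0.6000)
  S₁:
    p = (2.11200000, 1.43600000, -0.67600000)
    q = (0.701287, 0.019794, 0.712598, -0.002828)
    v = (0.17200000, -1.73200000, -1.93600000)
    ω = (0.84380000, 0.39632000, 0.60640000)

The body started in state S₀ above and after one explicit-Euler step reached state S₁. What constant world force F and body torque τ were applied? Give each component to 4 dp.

v₁ − v₀ = (-0.12800000, -0.13200000, -0.03600000)
F = m·Δv/dt = (-3.2000, -3.3000, -0.9000)
ω₁ − ω₀ = (0.04380000, -0.00368000, 0.00640000)
precession coupling = (0.0048, 0.0192, -0.0192)
applied torque τ = (0.1800, 0.0100, 0.0000)

F = (-3.2000, -3.3000, -0.9000)
τ = (0.1800, 0.0100, 0.0000)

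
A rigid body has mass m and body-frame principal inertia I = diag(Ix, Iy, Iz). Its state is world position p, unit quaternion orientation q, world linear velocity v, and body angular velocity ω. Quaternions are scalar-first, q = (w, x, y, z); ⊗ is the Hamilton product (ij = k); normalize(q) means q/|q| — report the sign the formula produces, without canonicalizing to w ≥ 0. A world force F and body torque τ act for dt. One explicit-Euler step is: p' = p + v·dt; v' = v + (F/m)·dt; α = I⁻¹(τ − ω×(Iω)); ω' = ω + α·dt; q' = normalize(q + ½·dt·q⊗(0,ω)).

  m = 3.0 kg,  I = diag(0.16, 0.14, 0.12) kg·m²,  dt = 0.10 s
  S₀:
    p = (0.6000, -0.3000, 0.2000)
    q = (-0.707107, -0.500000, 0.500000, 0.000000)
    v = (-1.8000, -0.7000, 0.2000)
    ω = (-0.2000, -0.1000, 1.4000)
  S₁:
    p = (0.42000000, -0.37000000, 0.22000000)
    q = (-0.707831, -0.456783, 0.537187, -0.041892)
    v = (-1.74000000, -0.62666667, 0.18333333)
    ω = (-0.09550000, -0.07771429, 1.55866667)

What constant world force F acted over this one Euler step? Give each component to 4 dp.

v₁ − v₀ = (0.06000000, 0.07333333, -0.01666667)
m·(v₁−v₀)/dt = (1.8000, 2.2000, -0.5000)

F = (1.8000, 2.2000, -0.5000)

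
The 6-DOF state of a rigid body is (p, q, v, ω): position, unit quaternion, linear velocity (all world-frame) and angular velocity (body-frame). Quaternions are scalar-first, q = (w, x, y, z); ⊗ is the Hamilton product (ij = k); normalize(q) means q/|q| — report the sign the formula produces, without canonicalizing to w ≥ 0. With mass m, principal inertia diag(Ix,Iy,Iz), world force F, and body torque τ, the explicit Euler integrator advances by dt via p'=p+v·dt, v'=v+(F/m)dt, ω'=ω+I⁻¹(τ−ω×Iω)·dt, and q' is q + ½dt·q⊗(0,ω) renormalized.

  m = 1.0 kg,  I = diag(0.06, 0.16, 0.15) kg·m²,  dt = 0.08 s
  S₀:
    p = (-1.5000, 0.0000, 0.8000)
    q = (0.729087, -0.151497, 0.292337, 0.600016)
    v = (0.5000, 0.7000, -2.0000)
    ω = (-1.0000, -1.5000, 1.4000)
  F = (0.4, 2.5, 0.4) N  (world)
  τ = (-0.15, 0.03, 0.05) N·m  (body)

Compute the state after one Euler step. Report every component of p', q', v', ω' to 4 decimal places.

gyro term ω×Iω = (0.0210, 0.1260, 0.1500)
α = I⁻¹(τ − ω×Iω) = (-2.8500, -0.6000, -0.6667)
ω + α·dt = (-1.2280, -1.5480, 1.3467)
Hamilton product q⊗(0,ω) = (-0.5530139, 0.5802088, -1.4815507, 1.5403043)
q' = normalize(q + ½dt·q⊗(0,ω)) = (0.7040, -0.1278, 0.2321, 0.6589)
a = (0.4000, 2.5000, 0.4000)
p' = p + v·dt = (-1.4600, 0.0560, 0.6400)
new velocity v' = (0.5320, 0.9000, -1.9680)

p' = (-1.4600, 0.0560, 0.6400)
q' = (0.7040, -0.1278, 0.2321, 0.6589)
v' = (0.5320, 0.9000, -1.9680)
ω' = (-1.2280, -1.5480, 1.3467)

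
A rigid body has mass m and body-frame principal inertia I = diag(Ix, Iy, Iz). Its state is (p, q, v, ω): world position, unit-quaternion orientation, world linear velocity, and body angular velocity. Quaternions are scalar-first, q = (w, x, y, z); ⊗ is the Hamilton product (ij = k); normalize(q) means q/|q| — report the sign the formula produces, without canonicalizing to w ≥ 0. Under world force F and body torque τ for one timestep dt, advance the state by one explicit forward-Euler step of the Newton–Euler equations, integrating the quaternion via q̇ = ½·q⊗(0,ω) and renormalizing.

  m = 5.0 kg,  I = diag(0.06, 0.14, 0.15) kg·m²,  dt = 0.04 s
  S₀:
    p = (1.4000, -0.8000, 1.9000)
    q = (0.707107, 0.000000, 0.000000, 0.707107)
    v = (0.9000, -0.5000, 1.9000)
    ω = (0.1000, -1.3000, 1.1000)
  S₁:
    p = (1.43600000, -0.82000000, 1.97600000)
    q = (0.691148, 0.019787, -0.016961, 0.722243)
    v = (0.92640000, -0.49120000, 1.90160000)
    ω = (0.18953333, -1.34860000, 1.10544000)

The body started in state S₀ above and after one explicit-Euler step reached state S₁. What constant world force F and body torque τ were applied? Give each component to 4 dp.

ω₁ − ω₀ = (0.08953333, -0.04860000, 0.00544000)
gyro term ω₀×Iω₀ = (-0.0143, -0.0099, -0.0104)
τ = I·(Δω/dt) + ω₀×(Iω₀) = (0.1200, -0.1800, 0.0100)
v₁ − v₀ = (0.02640000, 0.00880000, 0.00160000)
m·(v₁−v₀)/dt = (3.3000, 1.1000, 0.2000)

F = (3.3000, 1.1000, 0.2000)
τ = (0.1200, -0.1800, 0.0100)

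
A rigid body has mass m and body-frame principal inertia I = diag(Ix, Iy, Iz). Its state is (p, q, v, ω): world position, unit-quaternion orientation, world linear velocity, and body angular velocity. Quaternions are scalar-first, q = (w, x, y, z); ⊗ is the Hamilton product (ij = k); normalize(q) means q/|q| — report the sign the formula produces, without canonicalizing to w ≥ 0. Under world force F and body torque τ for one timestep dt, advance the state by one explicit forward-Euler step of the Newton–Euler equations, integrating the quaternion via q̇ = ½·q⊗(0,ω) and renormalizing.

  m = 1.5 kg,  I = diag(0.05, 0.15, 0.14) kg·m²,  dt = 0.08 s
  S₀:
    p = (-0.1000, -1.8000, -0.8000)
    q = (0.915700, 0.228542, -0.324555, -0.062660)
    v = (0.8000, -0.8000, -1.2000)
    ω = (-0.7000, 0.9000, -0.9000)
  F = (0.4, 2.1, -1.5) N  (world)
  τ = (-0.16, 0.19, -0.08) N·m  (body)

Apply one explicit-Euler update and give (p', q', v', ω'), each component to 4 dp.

ω×(Iω) gyroscopic = (0.0081, -0.0567, -0.0630)
(τ − ω×Iω)/I = (-3.3620, 1.6447, -0.1214)
ω + α·dt = (-0.9690, 1.0316, -0.9097)
q⊗(0,ω) = (0.3956849, -0.2924965, 1.0736798, -0.8456307)
q' = normalize(q + ½dt·q⊗(0,ω)) = (0.9300, 0.2165, -0.2811, -0.0963)
linear accel F/m = (0.2667, 1.4000, -1.0000)
p + v·dt = (-0.0360, -1.8640, -0.8960)
new velocity v' = (0.8213, -0.6880, -1.2800)

p' = (-0.0360, -1.8640, -0.8960)
q' = (0.9300, 0.2165, -0.2811, -0.0963)
v' = (0.8213, -0.6880, -1.2800)
ω' = (-0.9690, 1.0316, -0.9097)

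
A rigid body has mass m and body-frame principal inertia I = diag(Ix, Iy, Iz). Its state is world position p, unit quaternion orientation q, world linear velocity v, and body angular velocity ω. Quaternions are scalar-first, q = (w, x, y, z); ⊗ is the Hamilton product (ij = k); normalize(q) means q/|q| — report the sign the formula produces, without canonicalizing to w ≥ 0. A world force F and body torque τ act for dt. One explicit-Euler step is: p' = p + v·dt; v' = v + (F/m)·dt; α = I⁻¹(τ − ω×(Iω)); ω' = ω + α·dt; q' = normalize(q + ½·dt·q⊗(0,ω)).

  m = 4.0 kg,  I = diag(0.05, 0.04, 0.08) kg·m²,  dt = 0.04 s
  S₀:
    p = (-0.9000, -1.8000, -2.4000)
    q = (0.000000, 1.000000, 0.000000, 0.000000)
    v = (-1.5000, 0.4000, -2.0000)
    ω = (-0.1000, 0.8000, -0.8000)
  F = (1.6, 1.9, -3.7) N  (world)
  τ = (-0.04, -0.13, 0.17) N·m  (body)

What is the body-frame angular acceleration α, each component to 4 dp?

α = (-0.2880, -3.1900, 2.1150)

gyro term ω×Iω = (-0.0256, -0.0024, 0.0008)
angular accel α = (-0.2880, -3.1900, 2.1150)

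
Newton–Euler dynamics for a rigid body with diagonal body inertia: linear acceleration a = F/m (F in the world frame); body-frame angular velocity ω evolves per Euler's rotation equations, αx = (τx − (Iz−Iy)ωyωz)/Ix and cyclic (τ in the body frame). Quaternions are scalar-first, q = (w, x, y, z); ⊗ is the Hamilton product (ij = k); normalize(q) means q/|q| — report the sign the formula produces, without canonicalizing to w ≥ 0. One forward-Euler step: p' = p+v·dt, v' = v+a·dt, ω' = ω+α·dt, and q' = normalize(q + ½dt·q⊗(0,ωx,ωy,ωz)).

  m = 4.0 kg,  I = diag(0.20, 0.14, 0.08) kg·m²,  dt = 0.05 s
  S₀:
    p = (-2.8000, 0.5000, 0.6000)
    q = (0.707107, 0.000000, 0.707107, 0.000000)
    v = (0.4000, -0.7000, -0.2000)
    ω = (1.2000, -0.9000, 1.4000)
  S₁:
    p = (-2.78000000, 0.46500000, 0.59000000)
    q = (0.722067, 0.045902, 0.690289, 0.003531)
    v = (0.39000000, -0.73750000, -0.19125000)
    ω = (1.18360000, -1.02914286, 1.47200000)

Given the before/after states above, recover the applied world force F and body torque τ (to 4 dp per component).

ω₁ − ω₀ = (-0.01640000, -0.12914286, 0.07200000)
I·α + gyro = (0.0100, -0.1600, 0.1800)
v₁ − v₀ = (-0.01000000, -0.03750000, 0.00875000)
F = m·Δv/dt = (-0.8000, -3.0000, 0.7000)

F = (-0.8000, -3.0000, 0.7000)
τ = (0.0100, -0.1600, 0.1800)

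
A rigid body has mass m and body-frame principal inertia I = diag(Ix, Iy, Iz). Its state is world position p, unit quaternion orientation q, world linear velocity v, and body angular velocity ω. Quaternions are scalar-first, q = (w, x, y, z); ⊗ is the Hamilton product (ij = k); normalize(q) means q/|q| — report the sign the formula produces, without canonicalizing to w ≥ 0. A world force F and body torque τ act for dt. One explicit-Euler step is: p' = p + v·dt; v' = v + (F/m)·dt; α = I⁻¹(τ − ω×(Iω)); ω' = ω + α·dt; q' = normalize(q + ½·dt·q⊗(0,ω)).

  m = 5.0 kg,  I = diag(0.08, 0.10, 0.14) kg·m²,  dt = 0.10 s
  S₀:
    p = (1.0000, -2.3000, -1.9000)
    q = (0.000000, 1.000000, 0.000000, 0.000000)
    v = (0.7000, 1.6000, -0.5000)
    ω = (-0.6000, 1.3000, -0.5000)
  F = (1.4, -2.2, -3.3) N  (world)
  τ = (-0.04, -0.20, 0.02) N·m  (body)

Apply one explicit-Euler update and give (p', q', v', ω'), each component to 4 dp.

p' = (1.0700, -2.1400, -1.9500)
q' = (0.0299, 0.9971, 0.0249, 0.0648)
v' = (0.7280, 1.5560, -0.5660)
ω' = (-0.6175, 1.1180, -0.4746)

a = F/m = (0.2800, -0.4400, -0.6600)
p' = p + v·dt = (1.0700, -2.1400, -1.9500)
v + (F/m)dt = (0.7280, 1.5560, -0.5660)
gyro term ω×Iω = (-0.0260, -0.0180, -0.0156)
α = I⁻¹(τ − ω×Iω) = (-0.1750, -1.8200, 0.2543)
ω' = ω + α·dt = (-0.6175, 1.1180, -0.4746)
2q̇ = q⊗(0,ω) = (0.6000000, 0.0000000, 0.5000000, 1.3000000)
updated quaternion q' = (0.0299, 0.9971, 0.0249, 0.0648)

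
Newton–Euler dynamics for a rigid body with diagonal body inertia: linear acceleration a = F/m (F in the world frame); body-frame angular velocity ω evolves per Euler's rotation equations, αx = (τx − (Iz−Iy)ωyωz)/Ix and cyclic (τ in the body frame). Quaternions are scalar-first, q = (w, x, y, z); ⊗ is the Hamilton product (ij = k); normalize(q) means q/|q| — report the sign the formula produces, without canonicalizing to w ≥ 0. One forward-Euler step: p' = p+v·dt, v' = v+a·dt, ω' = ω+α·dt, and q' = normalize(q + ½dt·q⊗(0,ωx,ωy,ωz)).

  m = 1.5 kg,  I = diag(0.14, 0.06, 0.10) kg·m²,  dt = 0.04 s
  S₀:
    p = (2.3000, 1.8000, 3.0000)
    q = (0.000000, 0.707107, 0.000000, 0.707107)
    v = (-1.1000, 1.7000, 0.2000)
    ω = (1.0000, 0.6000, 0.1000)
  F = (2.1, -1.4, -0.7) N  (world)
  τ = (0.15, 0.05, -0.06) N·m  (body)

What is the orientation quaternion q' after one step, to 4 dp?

2q̇ = q⊗(0,ω) = (-0.7778177, -0.4242642, 0.6363963, 0.4242642)
q' = normalize(q + ½dt·q⊗(0,ω)) = (-0.0156, 0.6984, 0.0127, 0.7154)

q' = (-0.0156, 0.6984, 0.0127, 0.7154)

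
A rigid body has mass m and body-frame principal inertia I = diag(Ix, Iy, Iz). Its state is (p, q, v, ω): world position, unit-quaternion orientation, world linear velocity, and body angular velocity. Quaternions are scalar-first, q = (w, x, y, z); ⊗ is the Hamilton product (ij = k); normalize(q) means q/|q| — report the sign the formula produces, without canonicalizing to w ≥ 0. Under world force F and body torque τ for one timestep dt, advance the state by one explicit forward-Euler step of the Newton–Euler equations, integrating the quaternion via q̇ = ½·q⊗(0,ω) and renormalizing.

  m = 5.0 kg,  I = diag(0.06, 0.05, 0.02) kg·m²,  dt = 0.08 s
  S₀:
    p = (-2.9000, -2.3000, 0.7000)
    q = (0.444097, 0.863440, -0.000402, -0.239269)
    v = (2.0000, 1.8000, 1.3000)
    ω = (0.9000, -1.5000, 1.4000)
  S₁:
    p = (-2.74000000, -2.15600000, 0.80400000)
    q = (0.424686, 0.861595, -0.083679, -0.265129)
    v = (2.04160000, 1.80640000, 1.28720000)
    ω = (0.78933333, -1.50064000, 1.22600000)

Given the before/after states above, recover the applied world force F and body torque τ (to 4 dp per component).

rate change Δω = (-0.11066667, -0.00064000, -0.17400000)
I·α + gyro = (-0.0200, 0.0500, -0.0300)
v₁ − v₀ = (0.04160000, 0.00640000, -0.01280000)
F = m·Δv/dt = (2.6000, 0.4000, -0.8000)

F = (2.6000, 0.4000, -0.8000)
τ = (-0.0200, 0.0500, -0.0300)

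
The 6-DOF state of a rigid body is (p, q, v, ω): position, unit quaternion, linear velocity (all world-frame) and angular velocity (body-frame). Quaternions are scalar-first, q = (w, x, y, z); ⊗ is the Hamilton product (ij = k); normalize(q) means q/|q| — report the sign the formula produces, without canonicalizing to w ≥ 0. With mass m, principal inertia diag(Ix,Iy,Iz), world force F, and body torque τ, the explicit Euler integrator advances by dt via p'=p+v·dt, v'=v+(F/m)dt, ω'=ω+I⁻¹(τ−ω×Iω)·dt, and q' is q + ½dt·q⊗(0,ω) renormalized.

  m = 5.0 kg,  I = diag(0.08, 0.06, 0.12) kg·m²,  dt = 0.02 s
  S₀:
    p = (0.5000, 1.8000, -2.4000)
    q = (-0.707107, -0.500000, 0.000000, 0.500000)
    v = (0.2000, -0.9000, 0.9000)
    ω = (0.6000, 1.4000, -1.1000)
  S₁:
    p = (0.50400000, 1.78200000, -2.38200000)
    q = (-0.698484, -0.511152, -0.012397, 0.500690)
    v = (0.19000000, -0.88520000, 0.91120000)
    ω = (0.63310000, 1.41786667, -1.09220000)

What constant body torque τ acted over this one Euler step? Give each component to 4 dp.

rate change Δω = (0.03310000, 0.01786667, 0.00780000)
gyro term ω₀×Iω₀ = (-0.0924, 0.0264, -0.0168)
τ = I·(Δω/dt) + ω₀×(Iω₀) = (0.0400, 0.0800, 0.0300)

τ = (0.0400, 0.0800, 0.0300)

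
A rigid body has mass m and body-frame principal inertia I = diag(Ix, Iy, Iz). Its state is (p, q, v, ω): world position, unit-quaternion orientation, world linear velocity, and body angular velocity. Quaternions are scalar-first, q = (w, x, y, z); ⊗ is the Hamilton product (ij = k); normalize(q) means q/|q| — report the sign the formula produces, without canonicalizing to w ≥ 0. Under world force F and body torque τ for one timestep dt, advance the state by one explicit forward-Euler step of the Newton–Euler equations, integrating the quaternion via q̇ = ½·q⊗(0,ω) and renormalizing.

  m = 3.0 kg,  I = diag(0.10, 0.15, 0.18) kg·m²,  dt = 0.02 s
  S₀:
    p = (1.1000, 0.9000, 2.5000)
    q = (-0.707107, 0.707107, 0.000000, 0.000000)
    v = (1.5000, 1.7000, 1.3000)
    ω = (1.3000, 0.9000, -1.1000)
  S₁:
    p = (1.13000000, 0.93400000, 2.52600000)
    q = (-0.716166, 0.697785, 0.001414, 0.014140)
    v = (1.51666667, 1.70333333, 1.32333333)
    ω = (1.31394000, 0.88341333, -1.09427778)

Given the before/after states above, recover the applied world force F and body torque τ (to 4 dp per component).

Δω = ω₁−ω₀ = (0.01394000, -0.01658667, 0.00572222)
ω₀×(Iω₀) = (-0.0297, 0.1144, 0.0585)
applied torque τ = (0.0400, -0.0100, 0.1100)
Δv = v₁−v₀ = (0.01666667, 0.00333333, 0.02333333)
applied force F = (2.5000, 0.5000, 3.5000)

F = (2.5000, 0.5000, 3.5000)
τ = (0.0400, -0.0100, 0.1100)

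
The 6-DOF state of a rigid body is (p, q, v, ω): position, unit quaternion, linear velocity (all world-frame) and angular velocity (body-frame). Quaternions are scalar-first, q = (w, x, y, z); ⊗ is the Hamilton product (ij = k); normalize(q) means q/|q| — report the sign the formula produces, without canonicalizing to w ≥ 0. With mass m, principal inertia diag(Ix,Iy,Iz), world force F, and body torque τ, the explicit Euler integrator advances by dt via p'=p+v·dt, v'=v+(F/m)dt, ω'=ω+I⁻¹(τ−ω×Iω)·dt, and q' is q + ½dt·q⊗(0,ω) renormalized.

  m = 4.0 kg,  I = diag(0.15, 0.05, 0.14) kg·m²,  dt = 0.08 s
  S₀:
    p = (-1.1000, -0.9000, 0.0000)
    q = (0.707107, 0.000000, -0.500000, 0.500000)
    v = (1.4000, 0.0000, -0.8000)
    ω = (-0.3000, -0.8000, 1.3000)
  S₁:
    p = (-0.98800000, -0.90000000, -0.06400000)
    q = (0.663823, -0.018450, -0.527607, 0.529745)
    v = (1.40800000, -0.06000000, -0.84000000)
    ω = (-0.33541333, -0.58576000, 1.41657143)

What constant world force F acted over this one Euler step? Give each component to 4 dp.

F = (0.4000, -3.0000, -2.0000)

v₁ − v₀ = (0.00800000, -0.06000000, -0.04000000)
applied force F = (0.4000, -3.0000, -2.0000)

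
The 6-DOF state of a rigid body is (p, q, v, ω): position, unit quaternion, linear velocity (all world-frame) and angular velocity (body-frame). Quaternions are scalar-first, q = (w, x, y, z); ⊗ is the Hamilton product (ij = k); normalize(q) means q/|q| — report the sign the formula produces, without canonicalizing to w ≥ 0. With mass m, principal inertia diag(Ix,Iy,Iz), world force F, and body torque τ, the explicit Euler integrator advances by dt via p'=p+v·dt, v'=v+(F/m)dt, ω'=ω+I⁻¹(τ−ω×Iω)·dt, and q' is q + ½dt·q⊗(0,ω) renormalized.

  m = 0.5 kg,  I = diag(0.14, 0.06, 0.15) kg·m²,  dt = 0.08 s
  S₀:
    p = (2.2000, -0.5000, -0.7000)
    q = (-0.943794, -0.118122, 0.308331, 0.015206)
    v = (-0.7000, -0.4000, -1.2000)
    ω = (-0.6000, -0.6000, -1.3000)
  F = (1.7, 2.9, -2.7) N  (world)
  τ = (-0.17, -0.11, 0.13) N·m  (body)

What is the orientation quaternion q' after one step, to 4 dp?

q⊗(0,ω) = (0.1338932, 0.1745697, 0.4035942, 1.4828040)
q + ½dt·q⊗(0,ω), renormalized = (-0.9366, -0.1109, 0.3239, 0.0744)

q' = (-0.9366, -0.1109, 0.3239, 0.0744)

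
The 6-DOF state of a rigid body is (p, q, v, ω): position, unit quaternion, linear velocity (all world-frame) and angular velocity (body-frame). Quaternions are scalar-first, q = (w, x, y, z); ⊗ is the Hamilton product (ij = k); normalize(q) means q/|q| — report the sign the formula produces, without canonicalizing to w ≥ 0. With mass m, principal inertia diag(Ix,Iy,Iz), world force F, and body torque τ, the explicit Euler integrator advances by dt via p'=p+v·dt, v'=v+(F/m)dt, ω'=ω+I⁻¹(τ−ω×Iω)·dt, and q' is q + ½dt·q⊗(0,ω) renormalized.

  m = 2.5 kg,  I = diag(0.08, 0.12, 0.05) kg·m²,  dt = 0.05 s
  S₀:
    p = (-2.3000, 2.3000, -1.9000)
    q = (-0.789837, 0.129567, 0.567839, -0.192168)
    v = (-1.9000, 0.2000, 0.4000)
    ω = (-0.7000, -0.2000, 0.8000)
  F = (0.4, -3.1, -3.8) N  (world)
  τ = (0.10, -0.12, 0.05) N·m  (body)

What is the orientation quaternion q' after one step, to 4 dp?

q' = (-0.7806, 0.1537, 0.5724, -0.1986)

Hamilton product q⊗(0,ω) = (0.3579991, 0.9687235, 0.1888314, -0.2602957)
q + ½dt·q⊗(0,ω), renormalized = (-0.7806, 0.1537, 0.5724, -0.1986)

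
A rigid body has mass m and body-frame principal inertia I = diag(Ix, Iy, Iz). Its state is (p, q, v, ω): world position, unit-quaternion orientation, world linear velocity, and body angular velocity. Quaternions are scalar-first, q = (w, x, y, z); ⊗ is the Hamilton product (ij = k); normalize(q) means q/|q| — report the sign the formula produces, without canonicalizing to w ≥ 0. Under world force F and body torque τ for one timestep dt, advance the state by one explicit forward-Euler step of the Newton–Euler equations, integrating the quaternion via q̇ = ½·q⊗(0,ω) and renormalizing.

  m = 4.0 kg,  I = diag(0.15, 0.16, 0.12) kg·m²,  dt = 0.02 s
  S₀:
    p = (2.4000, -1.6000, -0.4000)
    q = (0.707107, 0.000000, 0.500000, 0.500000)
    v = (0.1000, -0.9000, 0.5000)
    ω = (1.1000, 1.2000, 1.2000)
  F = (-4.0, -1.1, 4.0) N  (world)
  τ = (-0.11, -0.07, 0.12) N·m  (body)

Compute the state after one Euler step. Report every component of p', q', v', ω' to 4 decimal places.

p' = (2.4020, -1.6180, -0.3900)
q' = (0.6950, 0.0078, 0.5139, 0.5029)
v' = (0.0800, -0.9055, 0.5200)
ω' = (1.0930, 1.1863, 1.2178)

new position p' = (2.4020, -1.6180, -0.3900)
v + (F/m)dt = (0.0800, -0.9055, 0.5200)
(τ − ω×Iω)/I = (-0.3493, -0.6850, 0.8900)
new body rate ω' = (1.0930, 1.1863, 1.2178)
Hamilton product q⊗(0,ω) = (-1.2000000, 0.7778177, 1.3985284, 0.2985284)
q' = normalize(q + ½dt·q⊗(0,ω)) = (0.6950, 0.0078, 0.5139, 0.5029)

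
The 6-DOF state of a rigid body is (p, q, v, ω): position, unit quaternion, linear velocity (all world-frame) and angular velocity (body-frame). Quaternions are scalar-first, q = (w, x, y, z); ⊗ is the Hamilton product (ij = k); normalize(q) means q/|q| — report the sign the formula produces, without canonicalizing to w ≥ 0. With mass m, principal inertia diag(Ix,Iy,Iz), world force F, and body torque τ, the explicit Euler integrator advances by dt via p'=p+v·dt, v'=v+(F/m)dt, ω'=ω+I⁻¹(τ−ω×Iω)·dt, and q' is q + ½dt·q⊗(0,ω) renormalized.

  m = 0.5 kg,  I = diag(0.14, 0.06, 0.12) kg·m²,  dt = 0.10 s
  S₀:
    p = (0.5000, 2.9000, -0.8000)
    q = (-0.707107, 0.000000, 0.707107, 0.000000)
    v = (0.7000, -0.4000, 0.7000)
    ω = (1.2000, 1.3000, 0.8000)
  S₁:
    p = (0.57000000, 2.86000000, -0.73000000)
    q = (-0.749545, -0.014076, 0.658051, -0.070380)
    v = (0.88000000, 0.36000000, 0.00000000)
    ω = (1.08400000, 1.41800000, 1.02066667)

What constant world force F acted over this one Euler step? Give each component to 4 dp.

Δv = v₁−v₀ = (0.18000000, 0.76000000, -0.70000000)
applied force F = (0.9000, 3.8000, -3.5000)

F = (0.9000, 3.8000, -3.5000)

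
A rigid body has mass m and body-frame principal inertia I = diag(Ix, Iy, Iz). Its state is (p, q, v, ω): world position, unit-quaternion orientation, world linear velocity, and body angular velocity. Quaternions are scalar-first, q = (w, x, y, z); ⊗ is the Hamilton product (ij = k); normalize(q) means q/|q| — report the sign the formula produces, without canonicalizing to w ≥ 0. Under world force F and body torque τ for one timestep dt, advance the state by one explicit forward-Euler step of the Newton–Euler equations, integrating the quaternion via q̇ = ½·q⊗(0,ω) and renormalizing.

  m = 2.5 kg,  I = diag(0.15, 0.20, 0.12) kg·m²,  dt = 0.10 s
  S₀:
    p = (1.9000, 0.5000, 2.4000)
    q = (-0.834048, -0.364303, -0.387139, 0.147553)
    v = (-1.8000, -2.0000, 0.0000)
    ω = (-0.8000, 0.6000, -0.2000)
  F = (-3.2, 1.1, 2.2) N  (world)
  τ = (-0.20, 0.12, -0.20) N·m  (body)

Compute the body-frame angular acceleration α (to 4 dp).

α = (-1.3973, 0.5760, -1.4667)

ω×(Iω) gyroscopic = (0.0096, 0.0048, -0.0240)
α = I⁻¹(τ − ω×Iω) = (-1.3973, 0.5760, -1.4667)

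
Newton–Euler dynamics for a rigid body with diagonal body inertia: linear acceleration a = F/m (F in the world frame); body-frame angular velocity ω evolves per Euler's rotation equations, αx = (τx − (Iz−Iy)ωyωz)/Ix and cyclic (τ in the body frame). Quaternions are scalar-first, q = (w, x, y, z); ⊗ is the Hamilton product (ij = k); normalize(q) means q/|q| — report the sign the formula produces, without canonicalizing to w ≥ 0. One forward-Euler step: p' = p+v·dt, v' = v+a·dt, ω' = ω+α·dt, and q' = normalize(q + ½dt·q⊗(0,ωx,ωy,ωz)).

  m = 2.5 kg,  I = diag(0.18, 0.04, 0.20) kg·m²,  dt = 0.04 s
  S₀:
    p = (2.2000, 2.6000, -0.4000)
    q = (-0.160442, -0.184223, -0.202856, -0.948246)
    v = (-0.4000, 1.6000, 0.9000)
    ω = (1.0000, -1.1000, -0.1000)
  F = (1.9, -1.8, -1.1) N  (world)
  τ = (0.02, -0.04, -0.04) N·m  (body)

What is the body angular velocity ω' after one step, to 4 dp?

ω×(Iω) gyroscopic = (0.0176, 0.0020, 0.1540)
(τ − ω×Iω)/I = (0.0133, -1.0500, -0.9700)
ω' = ω + α·dt = (1.0005, -1.1420, -0.1388)

ω' = (1.0005, -1.1420, -0.1388)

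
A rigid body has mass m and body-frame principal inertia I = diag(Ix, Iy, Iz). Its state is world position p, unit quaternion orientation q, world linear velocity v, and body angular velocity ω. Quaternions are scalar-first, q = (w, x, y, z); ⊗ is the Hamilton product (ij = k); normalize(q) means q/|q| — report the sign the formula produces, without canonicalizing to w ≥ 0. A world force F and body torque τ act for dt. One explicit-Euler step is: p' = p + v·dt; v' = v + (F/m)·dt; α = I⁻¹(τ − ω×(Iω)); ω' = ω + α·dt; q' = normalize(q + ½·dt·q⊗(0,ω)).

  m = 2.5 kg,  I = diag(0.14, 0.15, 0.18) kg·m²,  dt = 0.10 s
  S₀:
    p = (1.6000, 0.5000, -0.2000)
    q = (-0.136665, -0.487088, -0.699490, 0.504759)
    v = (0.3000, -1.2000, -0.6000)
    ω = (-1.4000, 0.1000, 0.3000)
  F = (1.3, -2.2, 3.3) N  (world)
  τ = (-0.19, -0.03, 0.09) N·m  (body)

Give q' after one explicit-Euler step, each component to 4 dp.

2q̇ = q⊗(0,ω) = (-0.7634019, -0.0689919, -0.5742027, -1.0689943)
q + ½dt·q⊗(0,ω), renormalized = (-0.1744, -0.4893, -0.7263, 0.4502)

q' = (-0.1744, -0.4893, -0.7263, 0.4502)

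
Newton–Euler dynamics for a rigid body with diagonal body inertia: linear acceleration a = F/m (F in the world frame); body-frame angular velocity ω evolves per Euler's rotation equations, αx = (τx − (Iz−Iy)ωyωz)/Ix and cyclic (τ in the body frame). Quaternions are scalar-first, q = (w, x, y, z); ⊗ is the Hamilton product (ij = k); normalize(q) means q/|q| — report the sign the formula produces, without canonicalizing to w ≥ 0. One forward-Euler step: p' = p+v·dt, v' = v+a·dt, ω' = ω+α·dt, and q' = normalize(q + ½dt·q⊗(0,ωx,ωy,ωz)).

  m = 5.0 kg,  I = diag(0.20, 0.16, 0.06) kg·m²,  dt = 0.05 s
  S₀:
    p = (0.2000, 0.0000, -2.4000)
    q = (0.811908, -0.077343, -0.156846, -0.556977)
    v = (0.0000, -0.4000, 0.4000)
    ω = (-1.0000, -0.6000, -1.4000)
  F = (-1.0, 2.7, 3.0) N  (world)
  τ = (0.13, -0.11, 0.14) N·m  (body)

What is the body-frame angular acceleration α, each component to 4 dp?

α = (1.0700, -1.9125, 2.7333)

ω×(Iω) gyroscopic = (-0.0840, 0.1960, -0.0240)
angular accel α = (1.0700, -1.9125, 2.7333)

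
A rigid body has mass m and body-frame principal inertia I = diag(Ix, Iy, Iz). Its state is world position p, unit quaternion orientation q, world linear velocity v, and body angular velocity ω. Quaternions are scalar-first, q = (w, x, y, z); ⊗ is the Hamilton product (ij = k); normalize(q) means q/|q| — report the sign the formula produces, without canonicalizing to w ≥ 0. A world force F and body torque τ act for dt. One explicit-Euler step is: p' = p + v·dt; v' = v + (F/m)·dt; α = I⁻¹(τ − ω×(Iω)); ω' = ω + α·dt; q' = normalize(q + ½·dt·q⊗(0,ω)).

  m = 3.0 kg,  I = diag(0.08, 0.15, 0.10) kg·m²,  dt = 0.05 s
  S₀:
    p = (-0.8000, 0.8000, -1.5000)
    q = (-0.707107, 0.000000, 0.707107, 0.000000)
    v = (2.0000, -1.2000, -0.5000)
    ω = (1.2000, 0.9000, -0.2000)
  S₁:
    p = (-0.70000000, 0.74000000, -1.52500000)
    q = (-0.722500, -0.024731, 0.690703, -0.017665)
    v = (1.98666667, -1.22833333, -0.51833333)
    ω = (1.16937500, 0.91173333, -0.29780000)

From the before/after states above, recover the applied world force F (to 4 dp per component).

F = (-0.8000, -1.7000, -1.1000)

velocity change Δv = (-0.01333333, -0.02833333, -0.01833333)
m·(v₁−v₀)/dt = (-0.8000, -1.7000, -1.1000)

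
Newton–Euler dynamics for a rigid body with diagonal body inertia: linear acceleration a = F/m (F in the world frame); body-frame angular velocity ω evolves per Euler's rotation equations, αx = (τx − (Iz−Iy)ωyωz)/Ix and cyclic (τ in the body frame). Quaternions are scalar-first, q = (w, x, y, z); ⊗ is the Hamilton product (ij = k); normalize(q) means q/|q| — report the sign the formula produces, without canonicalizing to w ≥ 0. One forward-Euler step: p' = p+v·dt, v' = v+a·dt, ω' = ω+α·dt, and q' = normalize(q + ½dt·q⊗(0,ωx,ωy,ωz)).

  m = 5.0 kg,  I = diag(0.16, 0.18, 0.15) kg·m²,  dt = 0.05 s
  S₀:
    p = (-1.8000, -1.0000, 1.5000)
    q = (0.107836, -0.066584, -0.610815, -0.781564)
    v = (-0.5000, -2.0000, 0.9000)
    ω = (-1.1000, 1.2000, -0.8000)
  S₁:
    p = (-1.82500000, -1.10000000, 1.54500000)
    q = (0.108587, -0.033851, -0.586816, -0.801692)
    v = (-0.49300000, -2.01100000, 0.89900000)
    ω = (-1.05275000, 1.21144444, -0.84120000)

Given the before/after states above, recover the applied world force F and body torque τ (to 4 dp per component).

F = (0.7000, -1.1000, -0.1000)
τ = (0.1800, 0.0500, -0.1500)

v₁ − v₀ = (0.00700000, -0.01100000, -0.00100000)
m·(v₁−v₀)/dt = (0.7000, -1.1000, -0.1000)
ω₁ − ω₀ = (0.04725000, 0.01144444, -0.04120000)
precession coupling = (0.0288, 0.0088, -0.0264)
τ = I·(Δω/dt) + ω₀×(Iω₀) = (0.1800, 0.0500, -0.1500)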